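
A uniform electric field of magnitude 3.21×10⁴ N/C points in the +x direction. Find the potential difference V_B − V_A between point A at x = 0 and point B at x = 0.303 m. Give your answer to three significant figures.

In a uniform field, potential decreases in the direction of E: V_B − V_A = −E·Δx.
V_B − V_A = −(3.21×10⁴ V/m)(0.303 m) = -9730 V.

-9730 V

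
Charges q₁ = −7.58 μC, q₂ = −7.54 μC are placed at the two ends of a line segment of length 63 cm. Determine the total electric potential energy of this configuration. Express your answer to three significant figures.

0.816 J

The work to assemble the configuration equals its total potential energy, U = Σ kqᵢqⱼ/rᵢⱼ over all pairs.
The separation is r = 0.630 m.
U = (0.816) = 0.816 J.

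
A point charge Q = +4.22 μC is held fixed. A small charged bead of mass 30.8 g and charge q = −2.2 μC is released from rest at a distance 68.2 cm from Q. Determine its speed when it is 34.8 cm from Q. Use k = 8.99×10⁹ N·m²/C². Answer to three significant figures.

Only the electrostatic force acts, so mechanical energy is conserved: ½mv² = U₁ − U₂ = kQq(1/r₁ − 1/r₂).
U₁ − U₂ = (8.99×10⁹ N·m²/C²)(4.22×10⁻⁶ C)(-2.20×10⁻⁶ C)(1/0.682 − 1/0.348) = 0.117 J.
v = √(2·0.117/0.0308) = 2.76 m/s.

2.76 m/s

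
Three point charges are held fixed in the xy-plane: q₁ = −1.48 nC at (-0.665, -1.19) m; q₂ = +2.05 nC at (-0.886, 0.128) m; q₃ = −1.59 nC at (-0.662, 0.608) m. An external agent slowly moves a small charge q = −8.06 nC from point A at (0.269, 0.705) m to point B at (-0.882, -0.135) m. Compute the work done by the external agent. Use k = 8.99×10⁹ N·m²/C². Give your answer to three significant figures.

-3.75×10⁻⁷ J

For quasistatic motion the external work equals the change in potential energy: W_ext = qΔV = q(V_B − V_A).
At A: distances to the source charges are 2.11 m, 1.29 m, 0.936 m; V_A = Σ kqᵢ/rᵢ = -7.29 V.
At B: distances to the source charges are 1.08 m, 0.263 m, 0.775 m; V_B = Σ kqᵢ/rᵢ = 39.3 V.
ΔV = V_B − V_A = 46.6 V.
W_ext = qΔV = (-8.06×10⁻⁹ C)(46.6 V) = -3.75×10⁻⁷ J.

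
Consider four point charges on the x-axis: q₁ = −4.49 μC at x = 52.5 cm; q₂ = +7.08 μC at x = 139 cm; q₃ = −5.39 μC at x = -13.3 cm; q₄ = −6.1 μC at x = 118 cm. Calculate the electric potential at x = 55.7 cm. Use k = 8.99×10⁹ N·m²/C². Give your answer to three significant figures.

-1.34×10⁶ V

The total potential is the scalar sum of each charge's contribution, V = Σ kqᵢ/rᵢ.
Distances from the field point to each charge: r₁ = 0.0320 m, r₂ = 0.833 m, r₃ = 0.690 m, r₄ = 0.623 m.
V = k[(-4.49×10⁻⁶)/(0.0320) + (7.08×10⁻⁶)/(0.833) + (-5.39×10⁻⁶)/(0.690) + (-6.10×10⁻⁶)/(0.623)] = -1.34×10⁶ V.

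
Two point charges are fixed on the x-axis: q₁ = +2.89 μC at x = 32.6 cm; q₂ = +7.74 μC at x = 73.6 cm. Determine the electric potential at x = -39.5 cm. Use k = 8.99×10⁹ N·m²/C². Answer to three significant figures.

The total potential is the scalar sum of each charge's contribution, V = Σ kqᵢ/rᵢ.
Distances from the field point to each charge: r₁ = 0.721 m, r₂ = 1.13 m.
V = k[(2.89×10⁻⁶)/(0.721) + (7.74×10⁻⁶)/(1.13)] = 9.76×10⁴ V.

9.76×10⁴ V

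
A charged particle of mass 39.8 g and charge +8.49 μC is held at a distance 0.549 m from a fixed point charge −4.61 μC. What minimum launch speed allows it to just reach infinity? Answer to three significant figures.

5.68 m/s

To just escape, total mechanical energy must reach zero at infinity: ½mv²_min + U = 0, so ½mv²_min = −U = |kQq|/r.
|U| = |kQq|/r = (8.99×10⁹ N·m²/C²)(4.61×10⁻⁶)(8.49×10⁻⁶)/(0.549) = 0.641 J.
v_min = √(2|U|/m) = √(2·0.641/0.0398) = 5.68 m/s.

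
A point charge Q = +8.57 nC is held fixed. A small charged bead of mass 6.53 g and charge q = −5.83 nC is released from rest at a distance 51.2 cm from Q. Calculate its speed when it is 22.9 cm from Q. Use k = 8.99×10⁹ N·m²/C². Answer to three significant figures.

0.0182 m/s

Only the electrostatic force acts, so mechanical energy is conserved: ½mv² = U₁ − U₂ = kQq(1/r₁ − 1/r₂).
U₁ − U₂ = (8.99×10⁹ N·m²/C²)(8.57×10⁻⁹ C)(-5.83×10⁻⁹ C)(1/0.512 − 1/0.229) = 1.08×10⁻⁶ J.
v = √(2·1.08×10⁻⁶/6.53×10⁻³) = 0.0182 m/s.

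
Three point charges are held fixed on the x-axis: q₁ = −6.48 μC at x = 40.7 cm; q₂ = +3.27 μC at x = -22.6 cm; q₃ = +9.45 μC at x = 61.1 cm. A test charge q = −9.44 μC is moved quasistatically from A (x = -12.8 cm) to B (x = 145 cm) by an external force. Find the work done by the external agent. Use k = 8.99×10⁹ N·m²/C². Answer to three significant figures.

2.29 J

For quasistatic motion the external work equals the change in potential energy: W_ext = qΔV = q(V_B − V_A).
At A: distances to the source charges are 0.535 m, 0.0980 m, 0.739 m; V_A = Σ kqᵢ/rᵢ = 3.06×10⁵ V.
At B: distances to the source charges are 1.04 m, 1.68 m, 0.839 m; V_B = Σ kqᵢ/rᵢ = 6.29×10⁴ V.
ΔV = V_B − V_A = -2.43×10⁵ V.
W_ext = qΔV = (-9.44×10⁻⁶ C)(-2.43×10⁵ V) = 2.29 J.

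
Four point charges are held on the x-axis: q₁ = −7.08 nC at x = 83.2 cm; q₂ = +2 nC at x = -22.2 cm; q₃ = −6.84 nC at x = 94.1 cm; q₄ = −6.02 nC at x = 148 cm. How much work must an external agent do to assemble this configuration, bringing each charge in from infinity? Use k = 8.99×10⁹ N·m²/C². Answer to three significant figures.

The work to assemble the configuration equals its total potential energy, U = Σ kqᵢqⱼ/rᵢⱼ over all pairs.
Pair separations: r₁₂ = 1.05 m, r₁₃ = 0.109 m, r₁₄ = 0.648 m, r₂₃ = 1.16 m, r₂₄ = 1.70 m, r₃₄ = 0.539 m.
Summing all 6 pair terms gives U = 4.98×10⁻⁶ J.

4.98×10⁻⁶ J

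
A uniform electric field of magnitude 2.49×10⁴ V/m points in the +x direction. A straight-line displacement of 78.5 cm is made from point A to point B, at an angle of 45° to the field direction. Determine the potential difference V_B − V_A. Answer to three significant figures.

-1.38×10⁴ V

Only the component of displacement along E changes the potential: ΔV = −E·d·cosθ.
ΔV = −(2.49×10⁴ V/m)(0.785 m)cos45° = -1.38×10⁴ V.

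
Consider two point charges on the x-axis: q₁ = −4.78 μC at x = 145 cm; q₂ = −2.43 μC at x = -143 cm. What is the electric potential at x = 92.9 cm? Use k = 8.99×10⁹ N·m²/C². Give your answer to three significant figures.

-9.17×10⁴ V

Electric potential is a scalar, so the contributions from each charge add algebraically: V = Σ kqᵢ/rᵢ.
Distances from the field point to each charge: r₁ = 0.521 m, r₂ = 2.36 m.
V = k[(-4.78×10⁻⁶)/(0.521) + (-2.43×10⁻⁶)/(2.36)] = -9.17×10⁴ V.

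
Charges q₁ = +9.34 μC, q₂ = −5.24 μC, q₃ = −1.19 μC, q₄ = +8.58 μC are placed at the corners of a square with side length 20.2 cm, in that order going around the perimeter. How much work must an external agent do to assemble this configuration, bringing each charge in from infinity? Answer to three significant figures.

-0.553 J

The assembly work is the sum of pairwise potential energies, U = Σ_{i<j} kqᵢqⱼ/rᵢⱼ.
The four side pairs have separation 0.202 m and the two diagonal pairs 0.286 m.
Summing all 6 pair terms gives U = -0.553 J.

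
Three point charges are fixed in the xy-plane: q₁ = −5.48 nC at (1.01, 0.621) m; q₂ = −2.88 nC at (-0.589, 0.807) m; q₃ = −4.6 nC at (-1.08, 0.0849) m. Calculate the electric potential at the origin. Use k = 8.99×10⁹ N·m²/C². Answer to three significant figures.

Electric potential is a scalar, so the contributions from each charge add algebraically: V = Σ kqᵢ/rᵢ.
Distances from the field point to each charge: r₁ = 1.19 m, r₂ = 0.999 m, r₃ = 1.08 m.
V = k[(-5.48×10⁻⁹)/(1.19) + (-2.88×10⁻⁹)/(0.999) + (-4.60×10⁻⁹)/(1.08)] = -106 V.

-106 V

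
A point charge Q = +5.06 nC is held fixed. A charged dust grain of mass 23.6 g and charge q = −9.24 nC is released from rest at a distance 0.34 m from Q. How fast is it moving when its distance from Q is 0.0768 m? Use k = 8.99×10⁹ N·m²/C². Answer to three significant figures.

0.0189 m/s

Only the electrostatic force acts, so mechanical energy is conserved: ½mv² = U₁ − U₂ = kQq(1/r₁ − 1/r₂).
U₁ − U₂ = (8.99×10⁹ N·m²/C²)(5.06×10⁻⁹ C)(-9.24×10⁻⁹ C)(1/0.340 − 1/0.0768) = 4.24×10⁻⁶ J.
v = √(2·4.24×10⁻⁶/0.0236) = 0.0189 m/s.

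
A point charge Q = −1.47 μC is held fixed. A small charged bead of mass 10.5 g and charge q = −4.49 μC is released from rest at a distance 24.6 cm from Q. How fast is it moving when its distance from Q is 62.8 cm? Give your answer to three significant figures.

5.29 m/s

Only the electrostatic force acts, so mechanical energy is conserved: ½mv² = U₁ − U₂ = kQq(1/r₁ − 1/r₂).
U₁ − U₂ = (8.99×10⁹ N·m²/C²)(-1.47×10⁻⁶ C)(-4.49×10⁻⁶ C)(1/0.246 − 1/0.628) = 0.147 J.
v = √(2·0.147/0.0105) = 5.29 m/s.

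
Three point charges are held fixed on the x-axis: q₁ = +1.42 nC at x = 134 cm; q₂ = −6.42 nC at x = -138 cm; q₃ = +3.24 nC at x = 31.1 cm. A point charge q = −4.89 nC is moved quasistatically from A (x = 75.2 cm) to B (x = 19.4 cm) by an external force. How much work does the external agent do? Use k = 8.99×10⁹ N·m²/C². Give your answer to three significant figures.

-7.96×10⁻⁷ J

For quasistatic motion the external work equals the change in potential energy: W_ext = qΔV = q(V_B − V_A).
At A: distances to the source charges are 0.588 m, 2.13 m, 0.441 m; V_A = Σ kqᵢ/rᵢ = 60.7 V.
At B: distances to the source charges are 1.15 m, 1.57 m, 0.117 m; V_B = Σ kqᵢ/rᵢ = 223 V.
ΔV = V_B − V_A = 163 V.
W_ext = qΔV = (-4.89×10⁻⁹ C)(163 V) = -7.96×10⁻⁷ J.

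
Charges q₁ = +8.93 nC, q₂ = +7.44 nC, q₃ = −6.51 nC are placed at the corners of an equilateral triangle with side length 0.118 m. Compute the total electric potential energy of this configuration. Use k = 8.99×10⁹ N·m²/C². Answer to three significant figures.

The work to assemble the configuration equals its total potential energy, U = Σ kqᵢqⱼ/rᵢⱼ over all pairs.
All three pair separations equal the side length, 0.118 m.
U = (5.06×10⁻⁶) + (-4.43×10⁻⁶) + (-3.69×10⁻⁶) = -3.06×10⁻⁶ J.

-3.06×10⁻⁶ J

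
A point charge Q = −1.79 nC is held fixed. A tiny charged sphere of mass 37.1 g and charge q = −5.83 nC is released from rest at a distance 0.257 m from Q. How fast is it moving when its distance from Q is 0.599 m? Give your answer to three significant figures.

Only the electrostatic force acts, so mechanical energy is conserved: ½mv² = U₁ − U₂ = kQq(1/r₁ − 1/r₂).
U₁ − U₂ = (8.99×10⁹ N·m²/C²)(-1.79×10⁻⁹ C)(-5.83×10⁻⁹ C)(1/0.257 − 1/0.599) = 2.08×10⁻⁷ J.
v = √(2·2.08×10⁻⁷/0.0371) = 3.35×10⁻³ m/s.

3.35×10⁻³ m/s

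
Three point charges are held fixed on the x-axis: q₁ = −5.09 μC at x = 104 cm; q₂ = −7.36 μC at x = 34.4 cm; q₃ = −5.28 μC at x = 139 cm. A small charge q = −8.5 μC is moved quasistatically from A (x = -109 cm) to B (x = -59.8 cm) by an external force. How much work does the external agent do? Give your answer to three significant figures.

For quasistatic motion the external work equals the change in potential energy: W_ext = qΔV = q(V_B − V_A).
At A: distances to the source charges are 2.13 m, 1.43 m, 2.48 m; V_A = Σ kqᵢ/rᵢ = -8.68×10⁴ V.
At B: distances to the source charges are 1.64 m, 0.942 m, 1.99 m; V_B = Σ kqᵢ/rᵢ = -1.22×10⁵ V.
ΔV = V_B − V_A = -3.53×10⁴ V.
W_ext = qΔV = (-8.50×10⁻⁶ C)(-3.53×10⁴ V) = 0.300 J.

0.300 J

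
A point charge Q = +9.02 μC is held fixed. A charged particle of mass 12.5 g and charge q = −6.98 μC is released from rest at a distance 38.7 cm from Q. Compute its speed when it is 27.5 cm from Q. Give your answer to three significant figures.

Only the electrostatic force acts, so mechanical energy is conserved: ½mv² = U₁ − U₂ = kQq(1/r₁ − 1/r₂).
U₁ − U₂ = (8.99×10⁹ N·m²/C²)(9.02×10⁻⁶ C)(-6.98×10⁻⁶ C)(1/0.387 − 1/0.275) = 0.596 J.
v = √(2·0.596/0.0125) = 9.76 m/s.

9.76 m/s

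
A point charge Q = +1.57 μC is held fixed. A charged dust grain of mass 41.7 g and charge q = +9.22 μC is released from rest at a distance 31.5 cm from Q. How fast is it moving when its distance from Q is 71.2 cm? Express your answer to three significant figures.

3.32 m/s

Only the electrostatic force acts, so mechanical energy is conserved: ½mv² = U₁ − U₂ = kQq(1/r₁ − 1/r₂).
U₁ − U₂ = (8.99×10⁹ N·m²/C²)(1.57×10⁻⁶ C)(9.22×10⁻⁶ C)(1/0.315 − 1/0.712) = 0.230 J.
v = √(2·0.230/0.0417) = 3.32 m/s.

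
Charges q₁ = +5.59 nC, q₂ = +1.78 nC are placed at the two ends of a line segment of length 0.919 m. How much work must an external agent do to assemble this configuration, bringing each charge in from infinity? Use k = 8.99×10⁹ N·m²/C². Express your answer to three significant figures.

The work to assemble the configuration equals its total potential energy, U = Σ kqᵢqⱼ/rᵢⱼ over all pairs.
The separation is r = 0.919 m.
U = (9.73×10⁻⁸) = 9.73×10⁻⁸ J.

9.73×10⁻⁸ J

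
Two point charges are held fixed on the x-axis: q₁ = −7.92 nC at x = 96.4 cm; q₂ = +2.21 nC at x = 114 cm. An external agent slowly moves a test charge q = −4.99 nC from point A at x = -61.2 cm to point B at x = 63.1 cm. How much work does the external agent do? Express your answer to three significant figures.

7.03×10⁻⁷ J

For quasistatic motion the external work equals the change in potential energy: W_ext = qΔV = q(V_B − V_A).
At A: distances to the source charges are 1.58 m, 1.75 m; V_A = Σ kqᵢ/rᵢ = -33.8 V.
At B: distances to the source charges are 0.333 m, 0.509 m; V_B = Σ kqᵢ/rᵢ = -175 V.
ΔV = V_B − V_A = -141 V.
W_ext = qΔV = (-4.99×10⁻⁹ C)(-141 V) = 7.03×10⁻⁷ J.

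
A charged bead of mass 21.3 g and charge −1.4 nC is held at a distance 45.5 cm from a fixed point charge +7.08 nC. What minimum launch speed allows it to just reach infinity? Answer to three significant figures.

4.29×10⁻³ m/s

To just escape, total mechanical energy must reach zero at infinity: ½mv²_min + U = 0, so ½mv²_min = −U = |kQq|/r.
|U| = |kQq|/r = (8.99×10⁹ N·m²/C²)(7.08×10⁻⁹)(1.40×10⁻⁹)/(0.455) = 1.96×10⁻⁷ J.
v_min = √(2|U|/m) = √(2·1.96×10⁻⁷/0.0213) = 4.29×10⁻³ m/s.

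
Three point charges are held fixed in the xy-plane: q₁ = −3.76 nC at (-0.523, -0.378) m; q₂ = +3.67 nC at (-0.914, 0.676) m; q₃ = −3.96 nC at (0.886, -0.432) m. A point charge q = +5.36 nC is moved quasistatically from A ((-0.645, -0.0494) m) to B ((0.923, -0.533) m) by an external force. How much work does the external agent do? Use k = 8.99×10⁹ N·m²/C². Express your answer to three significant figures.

-1.41×10⁻⁶ J

For quasistatic motion the external work equals the change in potential energy: W_ext = qΔV = q(V_B − V_A).
At A: distances to the source charges are 0.351 m, 0.774 m, 1.58 m; V_A = Σ kqᵢ/rᵢ = -76.4 V.
At B: distances to the source charges are 1.45 m, 2.20 m, 0.108 m; V_B = Σ kqᵢ/rᵢ = -339 V.
ΔV = V_B − V_A = -263 V.
W_ext = qΔV = (5.36×10⁻⁹ C)(-263 V) = -1.41×10⁻⁶ J.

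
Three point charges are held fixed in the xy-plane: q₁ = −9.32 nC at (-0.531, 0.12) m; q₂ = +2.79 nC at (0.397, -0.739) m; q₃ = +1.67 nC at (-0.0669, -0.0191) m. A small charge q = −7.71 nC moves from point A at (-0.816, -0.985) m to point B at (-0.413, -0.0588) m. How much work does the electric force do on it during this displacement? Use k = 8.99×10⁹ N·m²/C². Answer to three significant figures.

-2.19×10⁻⁶ J

The work done by the electric force is W_field = −ΔU = −q(V_B − V_A) = q(V_A − V_B).
At A: distances to the source charges are 1.14 m, 1.24 m, 1.22 m; V_A = Σ kqᵢ/rᵢ = -40.9 V.
At B: distances to the source charges are 0.214 m, 1.06 m, 0.348 m; V_B = Σ kqᵢ/rᵢ = -324 V.
ΔV = V_B − V_A = -283 V.
W_field = −qΔV = −(-7.71×10⁻⁹ C)(-283 V) = -2.19×10⁻⁶ J.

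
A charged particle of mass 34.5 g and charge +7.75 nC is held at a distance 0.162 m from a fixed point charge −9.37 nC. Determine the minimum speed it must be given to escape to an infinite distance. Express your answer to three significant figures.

0.0153 m/s

To just escape, total mechanical energy must reach zero at infinity: ½mv²_min + U = 0, so ½mv²_min = −U = |kQq|/r.
|U| = |kQq|/r = (8.99×10⁹ N·m²/C²)(9.37×10⁻⁹)(7.75×10⁻⁹)/(0.162) = 4.03×10⁻⁶ J.
v_min = √(2|U|/m) = √(2·4.03×10⁻⁶/0.0345) = 0.0153 m/s.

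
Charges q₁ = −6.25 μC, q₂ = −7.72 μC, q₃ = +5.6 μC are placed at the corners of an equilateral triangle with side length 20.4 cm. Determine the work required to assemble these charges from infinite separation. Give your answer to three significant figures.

The assembly work is the sum of pairwise potential energies, U = Σ_{i<j} kqᵢqⱼ/rᵢⱼ.
All three pair separations equal the side length, 0.204 m.
U = (2.13) + (-1.54) + (-1.91) = -1.32 J.

-1.32 J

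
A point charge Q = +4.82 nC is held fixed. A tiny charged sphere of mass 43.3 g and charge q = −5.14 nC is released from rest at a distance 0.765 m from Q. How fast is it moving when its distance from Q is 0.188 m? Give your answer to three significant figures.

Only the electrostatic force acts, so mechanical energy is conserved: ½mv² = U₁ − U₂ = kQq(1/r₁ − 1/r₂).
U₁ − U₂ = (8.99×10⁹ N·m²/C²)(4.82×10⁻⁹ C)(-5.14×10⁻⁹ C)(1/0.765 − 1/0.188) = 8.94×10⁻⁷ J.
v = √(2·8.94×10⁻⁷/0.0433) = 6.42×10⁻³ m/s.

6.42×10⁻³ m/s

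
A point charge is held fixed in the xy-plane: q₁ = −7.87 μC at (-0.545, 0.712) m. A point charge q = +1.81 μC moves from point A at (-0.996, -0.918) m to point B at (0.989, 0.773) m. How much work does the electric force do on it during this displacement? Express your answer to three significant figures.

The work done by the electric force is W_field = −ΔU = −q(V_B − V_A) = q(V_A − V_B).
At A: distance to the source charge is 1.69 m; V_A = kq₁/r = -4.18×10⁴ V.
At B: distance to the source charge is 1.54 m; V_B = kq₁/r = -4.61×10⁴ V.
ΔV = V_B − V_A = -4250 V.
W_field = −qΔV = −(1.81×10⁻⁶ C)(-4250 V) = 7.70×10⁻³ J.

7.70×10⁻³ J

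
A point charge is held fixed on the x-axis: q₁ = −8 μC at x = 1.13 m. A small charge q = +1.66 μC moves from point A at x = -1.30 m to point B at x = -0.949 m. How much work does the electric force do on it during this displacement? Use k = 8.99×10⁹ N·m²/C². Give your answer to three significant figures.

8.29×10⁻³ J

The work done by the electric force is W_field = −ΔU = −q(V_B − V_A) = q(V_A − V_B).
At A: distance to the source charge is 2.43 m; V_A = kq₁/r = -2.96×10⁴ V.
At B: distance to the source charge is 2.08 m; V_B = kq₁/r = -3.46×10⁴ V.
ΔV = V_B − V_A = -5000 V.
W_field = −qΔV = −(1.66×10⁻⁶ C)(-5000 V) = 8.29×10⁻³ J.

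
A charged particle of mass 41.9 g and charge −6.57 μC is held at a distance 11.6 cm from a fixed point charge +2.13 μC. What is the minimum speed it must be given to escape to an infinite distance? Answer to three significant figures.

7.20 m/s

To just escape, total mechanical energy must reach zero at infinity: ½mv²_min + U = 0, so ½mv²_min = −U = |kQq|/r.
|U| = |kQq|/r = (8.99×10⁹ N·m²/C²)(2.13×10⁻⁶)(6.57×10⁻⁶)/(0.116) = 1.08 J.
v_min = √(2|U|/m) = √(2·1.08/0.0419) = 7.20 m/s.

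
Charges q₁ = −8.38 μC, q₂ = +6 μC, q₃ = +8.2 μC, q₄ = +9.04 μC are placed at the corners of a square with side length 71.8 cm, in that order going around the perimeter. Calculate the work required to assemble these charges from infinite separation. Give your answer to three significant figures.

-0.162 J

The work to assemble the configuration equals its total potential energy, U = Σ kqᵢqⱼ/rᵢⱼ over all pairs.
The four side pairs have separation 0.718 m and the two diagonal pairs 1.02 m.
Summing all 6 pair terms gives U = -0.162 J.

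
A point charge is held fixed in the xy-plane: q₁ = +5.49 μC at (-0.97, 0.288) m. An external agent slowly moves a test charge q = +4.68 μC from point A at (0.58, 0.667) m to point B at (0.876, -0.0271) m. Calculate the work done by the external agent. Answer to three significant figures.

-0.0214 J

For quasistatic motion the external work equals the change in potential energy: W_ext = qΔV = q(V_B − V_A).
At A: distance to the source charge is 1.60 m; V_A = kq₁/r = 3.09×10⁴ V.
At B: distance to the source charge is 1.87 m; V_B = kq₁/r = 2.64×10⁴ V.
ΔV = V_B − V_A = -4580 V.
W_ext = qΔV = (4.68×10⁻⁶ C)(-4580 V) = -0.0214 J.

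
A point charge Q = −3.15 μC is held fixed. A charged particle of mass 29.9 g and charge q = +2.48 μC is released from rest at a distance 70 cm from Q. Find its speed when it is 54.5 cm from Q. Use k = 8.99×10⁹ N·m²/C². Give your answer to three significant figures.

Only the electrostatic force acts, so mechanical energy is conserved: ½mv² = U₁ − U₂ = kQq(1/r₁ − 1/r₂).
U₁ − U₂ = (8.99×10⁹ N·m²/C²)(-3.15×10⁻⁶ C)(2.48×10⁻⁶ C)(1/0.700 − 1/0.545) = 0.0285 J.
v = √(2·0.0285/0.0299) = 1.38 m/s.

1.38 m/s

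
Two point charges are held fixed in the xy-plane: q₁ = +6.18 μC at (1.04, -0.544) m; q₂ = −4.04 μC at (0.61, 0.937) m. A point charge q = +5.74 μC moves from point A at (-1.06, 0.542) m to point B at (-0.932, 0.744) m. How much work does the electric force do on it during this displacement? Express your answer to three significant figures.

The work done by the electric force is W_field = −ΔU = −q(V_B − V_A) = q(V_A − V_B).
At A: distances to the source charges are 2.36 m, 1.72 m; V_A = Σ kqᵢ/rᵢ = 2340 V.
At B: distances to the source charges are 2.36 m, 1.55 m; V_B = Σ kqᵢ/rᵢ = 217 V.
ΔV = V_B − V_A = -2120 V.
W_field = −qΔV = −(5.74×10⁻⁶ C)(-2120 V) = 0.0122 J.

0.0122 J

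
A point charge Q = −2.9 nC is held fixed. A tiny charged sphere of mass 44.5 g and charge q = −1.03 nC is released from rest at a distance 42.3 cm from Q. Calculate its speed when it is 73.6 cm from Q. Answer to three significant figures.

Only the electrostatic force acts, so mechanical energy is conserved: ½mv² = U₁ − U₂ = kQq(1/r₁ − 1/r₂).
U₁ − U₂ = (8.99×10⁹ N·m²/C²)(-2.90×10⁻⁹ C)(-1.03×10⁻⁹ C)(1/0.423 − 1/0.736) = 2.70×10⁻⁸ J.
v = √(2·2.70×10⁻⁸/0.0445) = 1.10×10⁻³ m/s.

1.10×10⁻³ m/s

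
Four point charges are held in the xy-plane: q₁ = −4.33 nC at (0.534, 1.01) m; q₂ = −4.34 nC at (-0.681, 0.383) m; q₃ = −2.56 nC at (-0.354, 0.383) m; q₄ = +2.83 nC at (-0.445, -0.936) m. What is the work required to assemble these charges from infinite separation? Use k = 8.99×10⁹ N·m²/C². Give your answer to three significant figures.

3.38×10⁻⁷ J

The work to assemble the configuration equals its total potential energy, U = Σ kqᵢqⱼ/rᵢⱼ over all pairs.
Pair separations: r₁₂ = 1.37 m, r₁₃ = 1.09 m, r₁₄ = 2.18 m, r₂₃ = 0.327 m, r₂₄ = 1.34 m, r₃₄ = 1.32 m.
Summing all 6 pair terms gives U = 3.38×10⁻⁷ J.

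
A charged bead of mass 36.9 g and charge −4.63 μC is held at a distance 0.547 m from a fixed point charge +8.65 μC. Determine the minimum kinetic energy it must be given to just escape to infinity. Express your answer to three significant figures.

0.658 J

To just escape, total mechanical energy must reach zero at infinity: ½mv²_min + U = 0, so ½mv²_min = −U = |kQq|/r.
|U| = |kQq|/r = (8.99×10⁹ N·m²/C²)(8.65×10⁻⁶)(4.63×10⁻⁶)/(0.547) = 0.658 J.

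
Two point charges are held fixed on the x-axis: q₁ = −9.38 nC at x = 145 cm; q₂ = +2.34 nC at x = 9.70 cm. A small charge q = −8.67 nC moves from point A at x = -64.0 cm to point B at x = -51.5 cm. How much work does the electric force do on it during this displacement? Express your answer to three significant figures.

2.83×10⁻⁸ J

The work done by the electric force is W_field = −ΔU = −q(V_B − V_A) = q(V_A − V_B).
At A: distances to the source charges are 2.09 m, 0.737 m; V_A = Σ kqᵢ/rᵢ = -11.8 V.
At B: distances to the source charges are 1.96 m, 0.612 m; V_B = Σ kqᵢ/rᵢ = -8.54 V.
ΔV = V_B − V_A = 3.26 V.
W_field = −qΔV = −(-8.67×10⁻⁹ C)(3.26 V) = 2.83×10⁻⁸ J.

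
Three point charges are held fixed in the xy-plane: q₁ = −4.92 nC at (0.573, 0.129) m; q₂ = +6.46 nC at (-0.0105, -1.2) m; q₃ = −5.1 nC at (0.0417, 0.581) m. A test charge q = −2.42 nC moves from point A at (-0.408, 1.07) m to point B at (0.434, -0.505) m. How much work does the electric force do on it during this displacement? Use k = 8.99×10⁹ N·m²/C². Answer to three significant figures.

The work done by the electric force is W_field = −ΔU = −q(V_B − V_A) = q(V_A − V_B).
At A: distances to the source charges are 1.36 m, 2.30 m, 0.664 m; V_A = Σ kqᵢ/rᵢ = -76.4 V.
At B: distances to the source charges are 0.649 m, 0.825 m, 1.15 m; V_B = Σ kqᵢ/rᵢ = -37.5 V.
ΔV = V_B − V_A = 38.9 V.
W_field = −qΔV = −(-2.42×10⁻⁹ C)(38.9 V) = 9.41×10⁻⁸ J.

9.41×10⁻⁸ J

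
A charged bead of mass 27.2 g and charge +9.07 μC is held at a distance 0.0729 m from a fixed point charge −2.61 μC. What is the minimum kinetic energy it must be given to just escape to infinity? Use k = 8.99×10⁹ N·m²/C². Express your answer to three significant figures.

To just escape, total mechanical energy must reach zero at infinity: ½mv²_min + U = 0, so ½mv²_min = −U = |kQq|/r.
|U| = |kQq|/r = (8.99×10⁹ N·m²/C²)(2.61×10⁻⁶)(9.07×10⁻⁶)/(0.0729) = 2.92 J.

2.92 J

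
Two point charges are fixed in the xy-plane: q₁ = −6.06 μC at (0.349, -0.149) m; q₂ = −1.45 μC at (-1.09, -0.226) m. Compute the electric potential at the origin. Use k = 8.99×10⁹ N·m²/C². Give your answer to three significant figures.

-1.55×10⁵ V

Electric potential is a scalar, so the contributions from each charge add algebraically: V = Σ kqᵢ/rᵢ.
Distances from the field point to each charge: r₁ = 0.379 m, r₂ = 1.11 m.
V = k[(-6.06×10⁻⁶)/(0.379) + (-1.45×10⁻⁶)/(1.11)] = -1.55×10⁵ V.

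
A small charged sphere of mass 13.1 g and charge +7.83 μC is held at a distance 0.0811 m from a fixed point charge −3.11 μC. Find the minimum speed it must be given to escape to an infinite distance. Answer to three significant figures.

20.3 m/s

To just escape, total mechanical energy must reach zero at infinity: ½mv²_min + U = 0, so ½mv²_min = −U = |kQq|/r.
|U| = |kQq|/r = (8.99×10⁹ N·m²/C²)(3.11×10⁻⁶)(7.83×10⁻⁶)/(0.0811) = 2.70 J.
v_min = √(2|U|/m) = √(2·2.70/0.0131) = 20.3 m/s.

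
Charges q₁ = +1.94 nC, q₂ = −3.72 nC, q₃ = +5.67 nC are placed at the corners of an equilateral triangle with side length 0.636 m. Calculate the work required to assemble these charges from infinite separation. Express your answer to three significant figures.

-2.45×10⁻⁷ J

The work to assemble the configuration equals its total potential energy, U = Σ kqᵢqⱼ/rᵢⱼ over all pairs.
All three pair separations equal the side length, 0.636 m.
U = (-1.02×10⁻⁷) + (1.55×10⁻⁷) + (-2.98×10⁻⁷) = -2.45×10⁻⁷ J.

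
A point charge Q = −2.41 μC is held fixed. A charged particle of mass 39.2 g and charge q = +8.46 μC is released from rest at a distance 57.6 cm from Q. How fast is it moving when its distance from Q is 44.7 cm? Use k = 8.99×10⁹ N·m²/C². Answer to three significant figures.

Only the electrostatic force acts, so mechanical energy is conserved: ½mv² = U₁ − U₂ = kQq(1/r₁ − 1/r₂).
U₁ − U₂ = (8.99×10⁹ N·m²/C²)(-2.41×10⁻⁶ C)(8.46×10⁻⁶ C)(1/0.576 − 1/0.447) = 0.0918 J.
v = √(2·0.0918/0.0392) = 2.16 m/s.

2.16 m/s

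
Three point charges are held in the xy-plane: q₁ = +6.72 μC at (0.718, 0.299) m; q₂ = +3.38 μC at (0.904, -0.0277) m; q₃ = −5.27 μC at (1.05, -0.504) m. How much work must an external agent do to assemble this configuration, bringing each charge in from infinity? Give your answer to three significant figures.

The assembly work is the sum of pairwise potential energies, U = Σ_{i<j} kqᵢqⱼ/rᵢⱼ.
Pair separations: r₁₂ = 0.376 m, r₁₃ = 0.869 m, r₂₃ = 0.498 m.
U = (0.543) + (-0.366) + (-0.321) = -0.145 J.

-0.145 J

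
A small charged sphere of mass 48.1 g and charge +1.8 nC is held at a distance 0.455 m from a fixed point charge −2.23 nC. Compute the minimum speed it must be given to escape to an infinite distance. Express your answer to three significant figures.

To just escape, total mechanical energy must reach zero at infinity: ½mv²_min + U = 0, so ½mv²_min = −U = |kQq|/r.
|U| = |kQq|/r = (8.99×10⁹ N·m²/C²)(2.23×10⁻⁹)(1.80×10⁻⁹)/(0.455) = 7.93×10⁻⁸ J.
v_min = √(2|U|/m) = √(2·7.93×10⁻⁸/0.0481) = 1.82×10⁻³ m/s.

1.82×10⁻³ m/s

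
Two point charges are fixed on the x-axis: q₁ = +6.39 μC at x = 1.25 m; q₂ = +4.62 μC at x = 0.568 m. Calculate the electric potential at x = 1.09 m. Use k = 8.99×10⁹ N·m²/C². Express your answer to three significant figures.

The total potential is the scalar sum of each charge's contribution, V = Σ kqᵢ/rᵢ.
Distances from the field point to each charge: r₁ = 0.160 m, r₂ = 0.522 m.
V = k[(6.39×10⁻⁶)/(0.160) + (4.62×10⁻⁶)/(0.522)] = 4.39×10⁵ V.

4.39×10⁵ V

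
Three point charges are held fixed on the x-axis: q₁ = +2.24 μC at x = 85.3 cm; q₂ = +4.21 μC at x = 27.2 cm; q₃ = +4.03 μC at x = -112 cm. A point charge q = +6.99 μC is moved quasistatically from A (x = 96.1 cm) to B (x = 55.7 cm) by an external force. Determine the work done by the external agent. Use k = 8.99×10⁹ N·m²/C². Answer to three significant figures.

-0.254 J

For quasistatic motion the external work equals the change in potential energy: W_ext = qΔV = q(V_B − V_A).
At A: distances to the source charges are 0.108 m, 0.689 m, 2.08 m; V_A = Σ kqᵢ/rᵢ = 2.59×10⁵ V.
At B: distances to the source charges are 0.296 m, 0.285 m, 1.68 m; V_B = Σ kqᵢ/rᵢ = 2.22×10⁵ V.
ΔV = V_B − V_A = -3.64×10⁴ V.
W_ext = qΔV = (6.99×10⁻⁶ C)(-3.64×10⁴ V) = -0.254 J.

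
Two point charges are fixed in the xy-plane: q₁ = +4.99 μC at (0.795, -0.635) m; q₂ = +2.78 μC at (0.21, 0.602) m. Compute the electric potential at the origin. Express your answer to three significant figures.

Electric potential is a scalar, so the contributions from each charge add algebraically: V = Σ kqᵢ/rᵢ.
Distances from the field point to each charge: r₁ = 1.02 m, r₂ = 0.638 m.
V = k[(4.99×10⁻⁶)/(1.02) + (2.78×10⁻⁶)/(0.638)] = 8.33×10⁴ V.

8.33×10⁴ V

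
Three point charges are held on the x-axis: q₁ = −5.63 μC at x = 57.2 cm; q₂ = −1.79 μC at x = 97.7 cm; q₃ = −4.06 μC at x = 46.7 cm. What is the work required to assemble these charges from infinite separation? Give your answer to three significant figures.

2.31 J

The work to assemble the configuration equals its total potential energy, U = Σ kqᵢqⱼ/rᵢⱼ over all pairs.
Pair separations: r₁₂ = 0.405 m, r₁₃ = 0.105 m, r₂₃ = 0.510 m.
U = (0.224) + (1.96) + (0.128) = 2.31 J.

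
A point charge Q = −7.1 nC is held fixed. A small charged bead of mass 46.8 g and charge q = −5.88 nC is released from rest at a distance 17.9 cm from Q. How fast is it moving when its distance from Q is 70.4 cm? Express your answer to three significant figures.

Only the electrostatic force acts, so mechanical energy is conserved: ½mv² = U₁ − U₂ = kQq(1/r₁ − 1/r₂).
U₁ − U₂ = (8.99×10⁹ N·m²/C²)(-7.10×10⁻⁹ C)(-5.88×10⁻⁹ C)(1/0.179 − 1/0.704) = 1.56×10⁻⁶ J.
v = √(2·1.56×10⁻⁶/0.0468) = 8.17×10⁻³ m/s.

8.17×10⁻³ m/s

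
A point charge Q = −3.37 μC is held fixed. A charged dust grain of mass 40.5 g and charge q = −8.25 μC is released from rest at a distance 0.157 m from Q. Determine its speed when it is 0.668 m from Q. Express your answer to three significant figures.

7.75 m/s

Only the electrostatic force acts, so mechanical energy is conserved: ½mv² = U₁ − U₂ = kQq(1/r₁ − 1/r₂).
U₁ − U₂ = (8.99×10⁹ N·m²/C²)(-3.37×10⁻⁶ C)(-8.25×10⁻⁶ C)(1/0.157 − 1/0.668) = 1.22 J.
v = √(2·1.22/0.0405) = 7.75 m/s.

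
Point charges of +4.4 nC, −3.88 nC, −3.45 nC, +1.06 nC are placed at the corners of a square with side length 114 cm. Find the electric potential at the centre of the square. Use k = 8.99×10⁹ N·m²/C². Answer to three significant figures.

Electric potential is a scalar, so the contributions from each charge add algebraically: V = Σ kqᵢ/rᵢ.
The distance from each corner to the centre is a√2/2 = 0.806 m.
V = k[(4.40×10⁻⁹)/(0.806) + (-3.88×10⁻⁹)/(0.806) + (-3.45×10⁻⁹)/(0.806) + (1.06×10⁻⁹)/(0.806)] = -20.9 V.

-20.9 V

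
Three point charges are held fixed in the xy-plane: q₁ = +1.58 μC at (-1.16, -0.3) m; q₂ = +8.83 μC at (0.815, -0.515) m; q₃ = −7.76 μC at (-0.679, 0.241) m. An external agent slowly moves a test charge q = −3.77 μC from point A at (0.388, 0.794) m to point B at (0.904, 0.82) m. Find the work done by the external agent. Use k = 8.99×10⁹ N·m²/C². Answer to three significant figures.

For quasistatic motion the external work equals the change in potential energy: W_ext = qΔV = q(V_B − V_A).
At A: distances to the source charges are 1.90 m, 1.38 m, 1.20 m; V_A = Σ kqᵢ/rᵢ = 7100 V.
At B: distances to the source charges are 2.35 m, 1.34 m, 1.69 m; V_B = Σ kqᵢ/rᵢ = 2.40×10⁴ V.
ΔV = V_B − V_A = 1.69×10⁴ V.
W_ext = qΔV = (-3.77×10⁻⁶ C)(1.69×10⁴ V) = -0.0637 J.

-0.0637 J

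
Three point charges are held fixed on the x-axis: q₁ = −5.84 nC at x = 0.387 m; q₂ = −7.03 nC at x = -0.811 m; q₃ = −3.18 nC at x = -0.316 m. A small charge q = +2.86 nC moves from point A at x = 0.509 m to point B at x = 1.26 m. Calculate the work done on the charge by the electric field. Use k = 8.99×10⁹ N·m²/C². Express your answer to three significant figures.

-1.16×10⁻⁶ J

The work done by the electric force is W_field = −ΔU = −q(V_B − V_A) = q(V_A − V_B).
At A: distances to the source charges are 0.122 m, 1.32 m, 0.825 m; V_A = Σ kqᵢ/rᵢ = -513 V.
At B: distances to the source charges are 0.873 m, 2.07 m, 1.58 m; V_B = Σ kqᵢ/rᵢ = -109 V.
ΔV = V_B − V_A = 404 V.
W_field = −qΔV = −(2.86×10⁻⁹ C)(404 V) = -1.16×10⁻⁶ J.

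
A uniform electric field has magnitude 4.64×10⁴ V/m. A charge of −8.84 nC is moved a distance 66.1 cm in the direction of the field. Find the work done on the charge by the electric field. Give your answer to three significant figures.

-2.71×10⁻⁴ J

The potential change for a displacement 66.1 cm in the direction of the field is ΔV = −Ed = -3.07×10⁴ V.
W_field = −qΔV = -2.71×10⁻⁴ J.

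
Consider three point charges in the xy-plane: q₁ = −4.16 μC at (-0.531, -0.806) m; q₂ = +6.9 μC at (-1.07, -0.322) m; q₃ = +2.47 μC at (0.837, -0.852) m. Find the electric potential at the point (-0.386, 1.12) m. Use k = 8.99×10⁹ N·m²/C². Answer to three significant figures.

2.91×10⁴ V

Electric potential is a scalar, so the contributions from each charge add algebraically: V = Σ kqᵢ/rᵢ.
Distances from the field point to each charge: r₁ = 1.93 m, r₂ = 1.60 m, r₃ = 2.32 m.
V = k[(-4.16×10⁻⁶)/(1.93) + (6.90×10⁻⁶)/(1.60) + (2.47×10⁻⁶)/(2.32)] = 2.91×10⁴ V.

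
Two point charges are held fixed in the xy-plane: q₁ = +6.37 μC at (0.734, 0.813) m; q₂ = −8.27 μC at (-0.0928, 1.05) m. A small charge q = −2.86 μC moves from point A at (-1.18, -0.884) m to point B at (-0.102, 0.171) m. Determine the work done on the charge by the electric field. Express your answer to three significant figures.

-0.0547 J

The work done by the electric force is W_field = −ΔU = −q(V_B − V_A) = q(V_A − V_B).
At A: distances to the source charges are 2.56 m, 2.22 m; V_A = Σ kqᵢ/rᵢ = -1.11×10⁴ V.
At B: distances to the source charges are 1.05 m, 0.879 m; V_B = Σ kqᵢ/rᵢ = -3.02×10⁴ V.
ΔV = V_B − V_A = -1.91×10⁴ V.
W_field = −qΔV = −(-2.86×10⁻⁶ C)(-1.91×10⁴ V) = -0.0547 J.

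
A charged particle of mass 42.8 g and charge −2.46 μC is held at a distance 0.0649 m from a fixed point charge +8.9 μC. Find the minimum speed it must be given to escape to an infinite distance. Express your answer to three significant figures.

To just escape, total mechanical energy must reach zero at infinity: ½mv²_min + U = 0, so ½mv²_min = −U = |kQq|/r.
|U| = |kQq|/r = (8.99×10⁹ N·m²/C²)(8.90×10⁻⁶)(2.46×10⁻⁶)/(0.0649) = 3.03 J.
v_min = √(2|U|/m) = √(2·3.03/0.0428) = 11.9 m/s.

11.9 m/s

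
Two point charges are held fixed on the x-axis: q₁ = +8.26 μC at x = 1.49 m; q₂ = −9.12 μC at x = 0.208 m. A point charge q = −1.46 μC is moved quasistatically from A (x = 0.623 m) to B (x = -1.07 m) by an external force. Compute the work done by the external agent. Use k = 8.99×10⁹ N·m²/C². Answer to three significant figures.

For quasistatic motion the external work equals the change in potential energy: W_ext = qΔV = q(V_B − V_A).
At A: distances to the source charges are 0.867 m, 0.415 m; V_A = Σ kqᵢ/rᵢ = -1.12×10⁵ V.
At B: distances to the source charges are 2.56 m, 1.28 m; V_B = Σ kqᵢ/rᵢ = -3.51×10⁴ V.
ΔV = V_B − V_A = 7.68×10⁴ V.
W_ext = qΔV = (-1.46×10⁻⁶ C)(7.68×10⁴ V) = -0.112 J.

-0.112 J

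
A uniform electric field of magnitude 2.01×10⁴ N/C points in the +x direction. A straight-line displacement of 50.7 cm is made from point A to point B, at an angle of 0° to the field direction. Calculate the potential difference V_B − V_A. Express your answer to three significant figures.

-1.02×10⁴ V

Only the component of displacement along E changes the potential: ΔV = −E·d·cosθ.
ΔV = −(2.01×10⁴ V/m)(0.507 m)cos0° = -1.02×10⁴ V.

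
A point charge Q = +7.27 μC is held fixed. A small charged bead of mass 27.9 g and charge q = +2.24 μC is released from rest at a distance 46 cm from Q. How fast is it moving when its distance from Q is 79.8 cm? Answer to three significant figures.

Only the electrostatic force acts, so mechanical energy is conserved: ½mv² = U₁ − U₂ = kQq(1/r₁ − 1/r₂).
U₁ − U₂ = (8.99×10⁹ N·m²/C²)(7.27×10⁻⁶ C)(2.24×10⁻⁶ C)(1/0.460 − 1/0.798) = 0.135 J.
v = √(2·0.135/0.0279) = 3.11 m/s.

3.11 m/s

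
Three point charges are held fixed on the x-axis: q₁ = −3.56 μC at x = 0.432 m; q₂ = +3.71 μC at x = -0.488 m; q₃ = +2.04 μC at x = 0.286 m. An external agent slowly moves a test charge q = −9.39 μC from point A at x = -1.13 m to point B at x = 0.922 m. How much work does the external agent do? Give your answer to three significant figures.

For quasistatic motion the external work equals the change in potential energy: W_ext = qΔV = q(V_B − V_A).
At A: distances to the source charges are 1.56 m, 0.642 m, 1.42 m; V_A = Σ kqᵢ/rᵢ = 4.44×10⁴ V.
At B: distances to the source charges are 0.490 m, 1.41 m, 0.636 m; V_B = Σ kqᵢ/rᵢ = -1.28×10⁴ V.
ΔV = V_B − V_A = -5.72×10⁴ V.
W_ext = qΔV = (-9.39×10⁻⁶ C)(-5.72×10⁴ V) = 0.537 J.

0.537 J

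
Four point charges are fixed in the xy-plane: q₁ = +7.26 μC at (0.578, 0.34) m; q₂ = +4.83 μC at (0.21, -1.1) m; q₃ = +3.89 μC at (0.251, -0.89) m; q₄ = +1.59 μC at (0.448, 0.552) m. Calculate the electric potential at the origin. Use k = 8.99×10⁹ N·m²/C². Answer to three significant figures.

The total potential is the scalar sum of each charge's contribution, V = Σ kqᵢ/rᵢ.
Distances from the field point to each charge: r₁ = 0.671 m, r₂ = 1.12 m, r₃ = 0.925 m, r₄ = 0.711 m.
V = k[(7.26×10⁻⁶)/(0.671) + (4.83×10⁻⁶)/(1.12) + (3.89×10⁻⁶)/(0.925) + (1.59×10⁻⁶)/(0.711)] = 1.94×10⁵ V.

1.94×10⁵ V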